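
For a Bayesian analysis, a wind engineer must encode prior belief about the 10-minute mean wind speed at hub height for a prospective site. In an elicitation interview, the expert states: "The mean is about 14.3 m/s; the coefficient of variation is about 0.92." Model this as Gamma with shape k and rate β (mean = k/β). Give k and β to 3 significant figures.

k ≈ 1.18, β ≈ 0.0826

For Gamma(k, rate β): mean = k/β, variance = k/β², so CV = 1/√k.
CV = 0.92, hence k = 1/CV² = 1.18.
Then β = k/mean = 1.18/14.3 = 0.0826.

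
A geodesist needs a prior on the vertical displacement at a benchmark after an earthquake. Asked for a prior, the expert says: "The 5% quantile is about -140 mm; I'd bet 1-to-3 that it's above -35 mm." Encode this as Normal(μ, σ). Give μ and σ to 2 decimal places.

μ = -65.54, σ = 45.27

For Normal(μ,σ), the p-quantile is μ + z_p·σ. Here z_{0.05} = -1.645, z_{0.75} = 0.6745.
So -140 = μ − 1.645σ and -35 = μ + 0.6745σ.
Subtracting: σ = (-35 − -140)/(0.6745 − (-1.645)) = 45.27.
Then μ = -140 − (-1.645)·45.27 = -65.54.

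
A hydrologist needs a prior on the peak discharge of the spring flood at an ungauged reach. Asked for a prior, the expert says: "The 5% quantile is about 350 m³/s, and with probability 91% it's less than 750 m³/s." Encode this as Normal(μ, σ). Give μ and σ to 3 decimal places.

For Normal(μ,σ), the p-quantile is μ + z_p·σ. Here z_{0.05} = -1.645, z_{0.91} = 1.341.
So 350 = μ − 1.645σ and 750 = μ + 1.341σ.
Subtracting: σ = (750 − 350)/(1.341 − (-1.645)) = 133.976.
Then μ = 350 − (-1.645)·133.976 = 570.371.

μ = 570.371, σ = 133.976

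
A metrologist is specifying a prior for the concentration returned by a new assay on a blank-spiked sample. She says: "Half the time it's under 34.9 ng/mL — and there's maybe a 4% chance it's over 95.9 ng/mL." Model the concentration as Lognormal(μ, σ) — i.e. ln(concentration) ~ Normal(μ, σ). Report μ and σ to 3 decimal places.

μ ≈ 3.552, σ ≈ 0.577

If T ~ Lognormal(μ,σ) then ln T ~ Normal(μ,σ), so the p-quantile of ln T is μ + z_p·σ.
ln(34.9) = 3.552 and ln(95.9) = 4.563; z_{0.5} = 0, z_{0.96} = 1.751.
σ = (4.563 − 3.552)/(1.751 − (0)) = 0.577.
μ = 3.552 − (0)·0.577 = 3.552.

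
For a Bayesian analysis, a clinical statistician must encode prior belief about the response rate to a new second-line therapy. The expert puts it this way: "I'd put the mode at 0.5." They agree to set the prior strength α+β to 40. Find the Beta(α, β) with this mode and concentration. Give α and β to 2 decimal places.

For α,β > 1 the Beta mode is (α−1)/(α+β−2). With α+β = 40, the mode is (α−1)/38.
Set (α−1)/38 = 0.5 → α = 1 + 0.5·38 = 20.00.
β = 40 − α = 20.00.

α = 20.00, β = 20.00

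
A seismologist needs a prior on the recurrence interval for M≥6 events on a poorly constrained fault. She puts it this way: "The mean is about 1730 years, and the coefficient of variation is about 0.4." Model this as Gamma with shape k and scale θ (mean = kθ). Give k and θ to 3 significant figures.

k ≈ 6.25, θ ≈ 277

For Gamma(k, scale θ): mean = kθ, variance = kθ², so CV = 1/√k.
CV = 0.4, hence k = 1/CV² = 6.25.
Then θ = mean/k = 1730/6.25 = 277.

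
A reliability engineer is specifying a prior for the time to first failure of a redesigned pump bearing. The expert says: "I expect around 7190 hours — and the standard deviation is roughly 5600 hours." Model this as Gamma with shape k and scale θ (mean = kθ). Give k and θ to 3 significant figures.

k ≈ 1.65, θ ≈ 4360

For Gamma(k, scale θ): mean = kθ, variance = kθ², so CV = 1/√k.
CV = SD/mean = 5600/7190 = 0.7789, hence k = 1/CV² = 1.65.
Then θ = mean/k = 7190/1.65 = 4360.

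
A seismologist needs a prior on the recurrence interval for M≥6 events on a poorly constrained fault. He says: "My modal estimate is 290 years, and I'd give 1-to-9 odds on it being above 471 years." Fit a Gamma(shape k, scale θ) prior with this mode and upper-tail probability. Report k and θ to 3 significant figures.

Gamma(k,θ) with k>1 has mode (k−1)θ, so θ = 290/(k−1).
Need P(X < 471) = 0.9 with θ tied to k this way. Start at k = 2, θ = 290: P(X<471) ≈ 0.483.
Too low — raise k to concentrate. Iterating converges to k ≈ 9.
Then θ = 290/(9−1) ≈ 36.2.

k ≈ 9, θ ≈ 36.2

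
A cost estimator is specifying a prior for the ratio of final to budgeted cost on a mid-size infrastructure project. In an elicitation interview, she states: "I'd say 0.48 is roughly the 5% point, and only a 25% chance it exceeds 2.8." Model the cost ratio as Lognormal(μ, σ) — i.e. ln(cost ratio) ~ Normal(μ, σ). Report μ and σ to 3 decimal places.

If T ~ Lognormal(μ,σ) then ln T ~ Normal(μ,σ), so the p-quantile of ln T is μ + z_p·σ.
ln(0.48) = -0.734 and ln(2.8) = 1.03; z_{0.05} = -1.645, z_{0.75} = 0.6745.
σ = (1.03 − -0.734)/(0.6745 − (-1.645)) = 0.760.
μ = -0.734 − (-1.645)·0.760 = 0.517.

μ ≈ 0.517, σ ≈ 0.760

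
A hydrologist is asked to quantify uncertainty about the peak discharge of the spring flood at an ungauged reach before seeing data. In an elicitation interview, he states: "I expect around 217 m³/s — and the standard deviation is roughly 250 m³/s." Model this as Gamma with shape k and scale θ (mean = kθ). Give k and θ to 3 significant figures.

k ≈ 0.753, θ ≈ 288

For Gamma(k, scale θ): mean = kθ, variance = kθ², so CV = 1/√k.
CV = SD/mean = 250/217 = 1.152, hence k = 1/CV² = 0.753.
Then θ = mean/k = 217/0.753 = 288.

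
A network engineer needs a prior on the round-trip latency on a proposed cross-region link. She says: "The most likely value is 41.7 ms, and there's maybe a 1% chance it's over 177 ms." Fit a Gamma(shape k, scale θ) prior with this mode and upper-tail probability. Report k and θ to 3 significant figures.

k ≈ 2.97, θ ≈ 21.2

Gamma(k,θ) with k>1 has mode (k−1)θ, so θ = 41.7/(k−1).
Need P(X < 177) = 0.99 with θ tied to k this way. Start at k = 2, θ = 41.7: P(X<177) ≈ 0.925.
Too low — raise k to concentrate. Iterating converges to k ≈ 2.97.
Then θ = 41.7/(2.97−1) ≈ 21.2.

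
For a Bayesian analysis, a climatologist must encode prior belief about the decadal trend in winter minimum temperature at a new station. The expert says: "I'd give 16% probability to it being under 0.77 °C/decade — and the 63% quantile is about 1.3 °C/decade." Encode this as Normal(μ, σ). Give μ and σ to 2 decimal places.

For Normal(μ,σ), the p-quantile is μ + z_p·σ. Here z_{0.16} = -0.9945, z_{0.63} = 0.3319.
So 0.77 = μ − 0.9945σ and 1.3 = μ + 0.3319σ.
Subtracting: σ = (1.3 − 0.77)/(0.3319 − (-0.9945)) = 0.40.
Then μ = 0.77 − (-0.9945)·0.40 = 1.17.

μ = 1.17, σ = 0.40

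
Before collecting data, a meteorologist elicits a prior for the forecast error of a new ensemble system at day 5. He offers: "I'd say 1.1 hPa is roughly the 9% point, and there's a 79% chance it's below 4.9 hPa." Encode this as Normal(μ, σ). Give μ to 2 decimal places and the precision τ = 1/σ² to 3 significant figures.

The p-quantile of Normal(μ,σ) is μ + z_p·σ, with z_{0.09} = -1.341 and z_{0.79} = 0.8064.
Eliminate σ: μ = (z₂·x₁ − z₁·x₂)/(z₂ − z₁) = (0.8064·1.1 − (-1.341)·4.9)/2.147 = 3.47.
Then σ = (x₂ − x₁)/(z₂ − z₁) = (4.9 − 1.1)/2.147 = 1.77.
Precision τ = 1/σ² = 1/1.77² = 0.319.

μ = 3.47, τ = 0.319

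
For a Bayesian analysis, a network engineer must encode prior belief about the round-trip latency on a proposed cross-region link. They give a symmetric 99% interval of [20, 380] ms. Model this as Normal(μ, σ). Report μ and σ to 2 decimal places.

μ = 200.00, σ = 69.88

A symmetric 99% interval runs μ ± z·σ with z = 2.576.
Half-width = 180, so σ = 180/2.576 = 69.88.
μ is the interval midpoint, 200.00.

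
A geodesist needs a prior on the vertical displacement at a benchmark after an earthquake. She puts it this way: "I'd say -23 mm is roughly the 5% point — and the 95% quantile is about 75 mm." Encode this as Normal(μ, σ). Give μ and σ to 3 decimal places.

μ = 26.000, σ = 29.790

The p-quantile of Normal(μ,σ) is μ + z_p·σ, with z_{0.05} = -1.645 and z_{0.95} = 1.645.
Eliminate σ: μ = (z₂·x₁ − z₁·x₂)/(z₂ − z₁) = (1.645·-23 − (-1.645)·75)/3.29 = 26.000.
Then σ = (x₂ − x₁)/(z₂ − z₁) = (75 − -23)/3.29 = 29.790.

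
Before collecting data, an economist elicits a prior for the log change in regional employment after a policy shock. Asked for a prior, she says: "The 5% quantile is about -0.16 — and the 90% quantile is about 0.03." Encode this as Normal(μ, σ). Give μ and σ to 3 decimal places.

For Normal(μ,σ), the p-quantile is μ + z_p·σ. Here z_{0.05} = -1.645, z_{0.9} = 1.282.
So -0.16 = μ − 1.645σ and 0.03 = μ + 1.282σ.
Subtracting: σ = (0.03 − -0.16)/(1.282 − (-1.645)) = 0.065.
Then μ = -0.16 − (-1.645)·0.065 = -0.053.

μ = -0.053, σ = 0.065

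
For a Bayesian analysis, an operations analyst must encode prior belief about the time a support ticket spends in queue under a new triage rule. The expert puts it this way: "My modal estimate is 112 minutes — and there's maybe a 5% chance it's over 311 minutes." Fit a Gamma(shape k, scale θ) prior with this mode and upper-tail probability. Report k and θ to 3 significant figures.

k ≈ 3.57, θ ≈ 43.6

Gamma(k,θ) with k>1 has mode (k−1)θ, so θ = 112/(k−1).
Need P(X < 311) = 0.95 with θ tied to k this way. Start at k = 2, θ = 112: P(X<311) ≈ 0.765.
Too low — raise k to concentrate. Iterating converges to k ≈ 3.57.
Then θ = 112/(3.57−1) ≈ 43.6.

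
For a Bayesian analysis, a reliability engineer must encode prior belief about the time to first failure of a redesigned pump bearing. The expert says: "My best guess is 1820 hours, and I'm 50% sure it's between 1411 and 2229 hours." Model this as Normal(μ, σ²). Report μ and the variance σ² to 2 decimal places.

μ = 1820.00, σ² = 367701.93

A symmetric 50% interval runs μ ± z·σ with z = 0.6745.
Half-width = 409, so σ = 409/0.6745 = 606.384 and σ² = 367701.93.
μ is the stated best guess, 1820.00.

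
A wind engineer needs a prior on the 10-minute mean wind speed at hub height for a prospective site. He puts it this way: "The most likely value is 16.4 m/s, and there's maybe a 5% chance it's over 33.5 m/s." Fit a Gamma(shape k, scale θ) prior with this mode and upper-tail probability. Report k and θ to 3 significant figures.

Gamma(k,θ) with k>1 has mode (k−1)θ, so θ = 16.4/(k−1).
Need P(X < 33.5) = 0.95 with θ tied to k this way. Start at k = 2, θ = 16.4: P(X<33.5) ≈ 0.605.
Too low — raise k to concentrate. Iterating converges to k ≈ 6.42.
Then θ = 16.4/(6.42−1) ≈ 3.02.

k ≈ 6.42, θ ≈ 3.02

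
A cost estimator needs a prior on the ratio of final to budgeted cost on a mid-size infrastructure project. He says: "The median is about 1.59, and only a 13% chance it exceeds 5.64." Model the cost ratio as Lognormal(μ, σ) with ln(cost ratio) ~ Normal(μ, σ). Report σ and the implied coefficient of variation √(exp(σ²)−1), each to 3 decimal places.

σ ≈ 1.124, CV ≈ 1.593

If T ~ Lognormal(μ,σ) then ln T ~ Normal(μ,σ), so the p-quantile of ln T is μ + z_p·σ.
ln(1.59) = 0.4637 and ln(5.64) = 1.73; z_{0.5} = 0, z_{0.87} = 1.126.
σ = (1.73 − 0.4637)/(1.126 − (0)) = 1.124.
μ = 0.4637 − (0)·1.124 = 0.464.
CV = √(exp(σ²)−1) = √(exp(1.2635)−1) = 1.593.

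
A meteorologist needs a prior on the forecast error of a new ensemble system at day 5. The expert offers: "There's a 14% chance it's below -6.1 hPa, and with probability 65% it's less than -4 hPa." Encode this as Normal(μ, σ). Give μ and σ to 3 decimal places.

μ = -4.552, σ = 1.433

The p-quantile of Normal(μ,σ) is μ + z_p·σ, with z_{0.14} = -1.08 and z_{0.65} = 0.3853.
Eliminate σ: μ = (z₂·x₁ − z₁·x₂)/(z₂ − z₁) = (0.3853·-6.1 − (-1.08)·-4)/1.466 = -4.552.
Then σ = (x₂ − x₁)/(z₂ − z₁) = (-4 − -6.1)/1.466 = 1.433.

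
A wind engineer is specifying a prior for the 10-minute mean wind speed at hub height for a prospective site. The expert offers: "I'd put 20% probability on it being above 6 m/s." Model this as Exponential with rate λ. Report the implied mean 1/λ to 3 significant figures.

mean ≈ 3.73 m/s

P(T > 6.0) = e^(−λ·6.0) = 0.2, so λ = −ln(0.2)/6.0 = 0.268.
Mean = 1/λ = 3.73 m/s.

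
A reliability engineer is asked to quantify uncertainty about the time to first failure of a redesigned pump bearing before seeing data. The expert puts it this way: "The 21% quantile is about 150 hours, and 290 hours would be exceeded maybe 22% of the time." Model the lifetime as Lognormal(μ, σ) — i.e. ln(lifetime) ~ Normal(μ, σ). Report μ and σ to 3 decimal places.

If T ~ Lognormal(μ,σ) then ln T ~ Normal(μ,σ), so the p-quantile of ln T is μ + z_p·σ.
ln(150) = 5.011 and ln(290) = 5.67; z_{0.21} = -0.8064, z_{0.78} = 0.7722.
σ = (5.67 − 5.011)/(0.7722 − (-0.8064)) = 0.418.
μ = 5.011 − (-0.8064)·0.418 = 5.347.

μ ≈ 5.347, σ ≈ 0.418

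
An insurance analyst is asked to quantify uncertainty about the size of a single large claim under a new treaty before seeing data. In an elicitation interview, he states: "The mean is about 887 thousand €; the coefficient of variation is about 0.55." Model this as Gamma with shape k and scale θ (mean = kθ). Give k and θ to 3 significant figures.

k ≈ 3.31, θ ≈ 268

For Gamma(k, scale θ): mean = kθ, variance = kθ², so CV = 1/√k.
CV = 0.55, hence k = 1/CV² = 3.31.
Then θ = mean/k = 887/3.31 = 268.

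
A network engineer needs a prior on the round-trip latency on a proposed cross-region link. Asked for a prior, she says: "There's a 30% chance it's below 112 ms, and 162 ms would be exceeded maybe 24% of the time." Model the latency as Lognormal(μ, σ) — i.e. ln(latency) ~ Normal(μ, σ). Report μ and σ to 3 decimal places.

μ ≈ 4.876, σ ≈ 0.300

If T ~ Lognormal(μ,σ) then ln T ~ Normal(μ,σ), so the p-quantile of ln T is μ + z_p·σ.
ln(112) = 4.718 and ln(162) = 5.088; z_{0.3} = -0.5244, z_{0.76} = 0.7063.
σ = (5.088 − 4.718)/(0.7063 − (-0.5244)) = 0.300.
μ = 4.718 − (-0.5244)·0.300 = 4.876.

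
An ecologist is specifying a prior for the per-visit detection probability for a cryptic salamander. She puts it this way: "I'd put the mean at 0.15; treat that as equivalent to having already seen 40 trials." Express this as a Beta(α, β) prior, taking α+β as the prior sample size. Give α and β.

α = 6, β = 34

Under the effective-sample-size interpretation, Beta(α, β) has prior mean α/(α+β) and prior sample size α+β.
So α+β = 40 and α/(α+β) = 0.15, giving α = 0.15·40 = 6 and β = 40 − 6 = 34.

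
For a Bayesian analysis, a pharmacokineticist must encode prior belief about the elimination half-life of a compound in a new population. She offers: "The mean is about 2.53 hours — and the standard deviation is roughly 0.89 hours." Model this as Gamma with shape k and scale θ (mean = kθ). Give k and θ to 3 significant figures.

k ≈ 8.08, θ ≈ 0.313

For Gamma(k, scale θ): mean = kθ, variance = kθ², so CV = 1/√k.
CV = SD/mean = 0.89/2.53 = 0.3518, hence k = 1/CV² = 8.08.
Then θ = mean/k = 2.53/8.08 = 0.313.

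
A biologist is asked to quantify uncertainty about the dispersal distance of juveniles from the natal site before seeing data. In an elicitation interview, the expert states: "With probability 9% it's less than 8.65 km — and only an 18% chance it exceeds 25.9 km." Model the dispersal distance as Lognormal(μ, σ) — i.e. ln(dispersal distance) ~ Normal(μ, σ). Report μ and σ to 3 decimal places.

μ ≈ 2.809, σ ≈ 0.486

If T ~ Lognormal(μ,σ) then ln T ~ Normal(μ,σ), so the p-quantile of ln T is μ + z_p·σ.
ln(8.65) = 2.158 and ln(25.9) = 3.254; z_{0.09} = -1.341, z_{0.82} = 0.9154.
σ = (3.254 − 2.158)/(0.9154 − (-1.341)) = 0.486.
μ = 2.158 − (-1.341)·0.486 = 2.809.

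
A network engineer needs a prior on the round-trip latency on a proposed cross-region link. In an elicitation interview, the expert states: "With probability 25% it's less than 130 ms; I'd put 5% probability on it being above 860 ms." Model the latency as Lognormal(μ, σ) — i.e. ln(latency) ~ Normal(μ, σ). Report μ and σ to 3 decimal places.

μ ≈ 5.417, σ ≈ 0.815

If T ~ Lognormal(μ,σ) then ln T ~ Normal(μ,σ), so the p-quantile of ln T is μ + z_p·σ.
ln(130) = 4.868 and ln(860) = 6.757; z_{0.25} = -0.6745, z_{0.95} = 1.645.
σ = (6.757 − 4.868)/(1.645 − (-0.6745)) = 0.815.
μ = 4.868 − (-0.6745)·0.815 = 5.417.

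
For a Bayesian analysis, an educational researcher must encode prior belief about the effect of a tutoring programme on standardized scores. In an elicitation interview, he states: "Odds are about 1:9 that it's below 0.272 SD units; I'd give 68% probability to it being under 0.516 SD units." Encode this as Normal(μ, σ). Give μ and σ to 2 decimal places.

The p-quantile of Normal(μ,σ) is μ + z_p·σ, with z_{0.1} = -1.282 and z_{0.68} = 0.4677.
Eliminate σ: μ = (z₂·x₁ − z₁·x₂)/(z₂ − z₁) = (0.4677·0.272 − (-1.282)·0.516)/1.749 = 0.45.
Then σ = (x₂ − x₁)/(z₂ − z₁) = (0.516 − 0.272)/1.749 = 0.14.

μ = 0.45, σ = 0.14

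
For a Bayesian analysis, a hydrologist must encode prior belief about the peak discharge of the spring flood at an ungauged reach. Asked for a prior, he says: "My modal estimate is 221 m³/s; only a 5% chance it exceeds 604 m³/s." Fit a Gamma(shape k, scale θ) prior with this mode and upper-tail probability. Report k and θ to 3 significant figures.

k ≈ 3.66, θ ≈ 83.2

Gamma(k,θ) with k>1 has mode (k−1)θ, so θ = 221/(k−1).
Need P(X < 604) = 0.95 with θ tied to k this way. Start at k = 2, θ = 221: P(X<604) ≈ 0.757.
Too low — raise k to concentrate. Iterating converges to k ≈ 3.66.
Then θ = 221/(3.66−1) ≈ 83.2.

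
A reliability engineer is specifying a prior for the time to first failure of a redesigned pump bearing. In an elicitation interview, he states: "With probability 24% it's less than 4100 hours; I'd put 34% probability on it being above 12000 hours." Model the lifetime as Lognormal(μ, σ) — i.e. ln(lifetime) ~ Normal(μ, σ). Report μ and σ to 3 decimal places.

μ ≈ 8.997, σ ≈ 0.960

If T ~ Lognormal(μ,σ) then ln T ~ Normal(μ,σ), so the p-quantile of ln T is μ + z_p·σ.
ln(4100) = 8.319 and ln(12000) = 9.393; z_{0.24} = -0.7063, z_{0.66} = 0.4125.
σ = (9.393 − 8.319)/(0.4125 − (-0.7063)) = 0.960.
μ = 8.319 − (-0.7063)·0.960 = 8.997.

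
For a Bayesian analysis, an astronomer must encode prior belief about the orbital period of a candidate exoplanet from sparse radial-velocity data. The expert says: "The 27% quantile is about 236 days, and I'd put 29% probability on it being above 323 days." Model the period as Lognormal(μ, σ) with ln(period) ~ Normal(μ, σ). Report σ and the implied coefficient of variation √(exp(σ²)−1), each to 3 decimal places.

σ ≈ 0.269, CV ≈ 0.274

If T ~ Lognormal(μ,σ) then ln T ~ Normal(μ,σ), so the p-quantile of ln T is μ + z_p·σ.
ln(236) = 5.464 and ln(323) = 5.778; z_{0.27} = -0.6128, z_{0.71} = 0.5534.
σ = (5.778 − 5.464)/(0.5534 − (-0.6128)) = 0.269.
μ = 5.464 − (-0.6128)·0.269 = 5.629.
CV = √(exp(σ²)−1) = √(exp(0.0724)−1) = 0.274.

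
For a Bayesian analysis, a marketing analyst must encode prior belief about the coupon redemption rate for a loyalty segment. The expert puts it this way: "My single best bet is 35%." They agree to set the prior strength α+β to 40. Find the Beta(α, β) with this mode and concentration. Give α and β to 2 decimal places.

α = 14.30, β = 25.70

For α,β > 1 the Beta mode is (α−1)/(α+β−2). With α+β = 40, the mode is (α−1)/38.
Set (α−1)/38 = 0.35 → α = 1 + 0.35·38 = 14.30.
β = 40 − α = 25.70.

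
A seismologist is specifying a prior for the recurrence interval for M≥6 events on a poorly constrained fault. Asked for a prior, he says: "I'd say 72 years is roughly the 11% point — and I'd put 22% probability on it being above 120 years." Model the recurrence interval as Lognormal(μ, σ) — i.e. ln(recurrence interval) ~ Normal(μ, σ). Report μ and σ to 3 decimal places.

μ ≈ 4.590, σ ≈ 0.256

If T ~ Lognormal(μ,σ) then ln T ~ Normal(μ,σ), so the p-quantile of ln T is μ + z_p·σ.
ln(72) = 4.277 and ln(120) = 4.787; z_{0.11} = -1.227, z_{0.78} = 0.7722.
σ = (4.787 − 4.277)/(0.7722 − (-1.227)) = 0.256.
μ = 4.277 − (-1.227)·0.256 = 4.590.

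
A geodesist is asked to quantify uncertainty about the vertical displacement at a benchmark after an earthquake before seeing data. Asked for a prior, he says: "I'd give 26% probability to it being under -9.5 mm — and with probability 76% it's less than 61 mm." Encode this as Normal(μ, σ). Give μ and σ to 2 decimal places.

μ = 24.11, σ = 52.24

For Normal(μ,σ), the p-quantile is μ + z_p·σ. Here z_{0.26} = -0.6433, z_{0.76} = 0.7063.
So -9.5 = μ − 0.6433σ and 61 = μ + 0.7063σ.
Subtracting: σ = (61 − -9.5)/(0.7063 − (-0.6433)) = 52.24.
Then μ = -9.5 − (-0.6433)·52.24 = 24.11.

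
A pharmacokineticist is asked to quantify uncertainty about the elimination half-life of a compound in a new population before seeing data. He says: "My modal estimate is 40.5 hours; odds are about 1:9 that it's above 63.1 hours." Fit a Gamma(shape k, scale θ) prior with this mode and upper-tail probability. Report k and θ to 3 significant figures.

k ≈ 10.5, θ ≈ 4.26

Gamma(k,θ) with k>1 has mode (k−1)θ, so θ = 40.5/(k−1).
Need P(X < 63.1) = 0.9 with θ tied to k this way. Start at k = 2, θ = 40.5: P(X<63.1) ≈ 0.461.
Too low — raise k to concentrate. Iterating converges to k ≈ 10.5.
Then θ = 40.5/(10.5−1) ≈ 4.26.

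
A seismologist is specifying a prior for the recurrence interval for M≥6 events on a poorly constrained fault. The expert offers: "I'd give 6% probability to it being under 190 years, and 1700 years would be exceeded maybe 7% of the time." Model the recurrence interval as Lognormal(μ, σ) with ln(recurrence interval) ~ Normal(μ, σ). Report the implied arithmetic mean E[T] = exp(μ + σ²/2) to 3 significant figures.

E[T] ≈ 760 years

If T ~ Lognormal(μ,σ) then ln T ~ Normal(μ,σ), so the p-quantile of ln T is μ + z_p·σ.
ln(190) = 5.247 and ln(1700) = 7.438; z_{0.06} = -1.555, z_{0.93} = 1.476.
σ = (7.438 − 5.247)/(1.476 − (-1.555)) = 0.723.
μ = 5.247 − (-1.555)·0.723 = 6.371.
E[T] = exp(μ + σ²/2) = exp(6.371 + 0.2614) = 760 years.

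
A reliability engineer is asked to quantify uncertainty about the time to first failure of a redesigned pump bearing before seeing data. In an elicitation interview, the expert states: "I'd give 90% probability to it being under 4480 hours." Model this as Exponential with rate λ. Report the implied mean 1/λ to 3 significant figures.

mean ≈ 1950 hours

P(T < 4480.0) = 1 − e^(−λ·4480.0) = 0.9, so λ = −ln(1−0.9)/4480.0 = −ln(0.1)/4480.0 = 0.000514.
Mean = 1/λ = 1950 hours.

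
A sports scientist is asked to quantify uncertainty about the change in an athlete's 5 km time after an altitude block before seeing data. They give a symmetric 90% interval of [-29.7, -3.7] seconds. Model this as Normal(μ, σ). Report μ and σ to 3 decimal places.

μ = -16.700, σ = 7.903

A symmetric 90% interval runs μ ± z·σ with z = 1.645.
Half-width = 13, so σ = 13/1.645 = 7.903.
μ is the interval midpoint, -16.700.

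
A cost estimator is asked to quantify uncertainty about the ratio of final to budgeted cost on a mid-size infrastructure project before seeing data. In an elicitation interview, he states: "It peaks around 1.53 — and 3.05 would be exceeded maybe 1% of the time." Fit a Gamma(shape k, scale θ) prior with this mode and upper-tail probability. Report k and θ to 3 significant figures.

Gamma(k,θ) with k>1 has mode (k−1)θ, so θ = 1.53/(k−1).
Need P(X < 3.05) = 0.99 with θ tied to k this way. Start at k = 2, θ = 1.53: P(X<3.05) ≈ 0.592.
Too low — raise k to concentrate. Iterating converges to k ≈ 11.3.
Then θ = 1.53/(11.3−1) ≈ 0.148.

k ≈ 11.3, θ ≈ 0.148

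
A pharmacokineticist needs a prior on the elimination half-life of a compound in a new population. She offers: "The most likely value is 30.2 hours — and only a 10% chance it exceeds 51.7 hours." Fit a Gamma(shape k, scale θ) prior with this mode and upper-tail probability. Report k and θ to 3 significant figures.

k ≈ 7.56, θ ≈ 4.61

Gamma(k,θ) with k>1 has mode (k−1)θ, so θ = 30.2/(k−1).
Need P(X < 51.7) = 0.9 with θ tied to k this way. Start at k = 2, θ = 30.2: P(X<51.7) ≈ 0.510.
Too low — raise k to concentrate. Iterating converges to k ≈ 7.56.
Then θ = 30.2/(7.56−1) ≈ 4.61.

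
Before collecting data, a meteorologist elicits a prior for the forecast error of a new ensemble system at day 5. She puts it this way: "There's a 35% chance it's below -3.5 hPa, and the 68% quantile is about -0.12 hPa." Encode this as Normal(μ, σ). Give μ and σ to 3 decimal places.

For Normal(μ,σ), the p-quantile is μ + z_p·σ. Here z_{0.35} = -0.3853, z_{0.68} = 0.4677.
So -3.5 = μ − 0.3853σ and -0.12 = μ + 0.4677σ.
Subtracting: σ = (-0.12 − -3.5)/(0.4677 − (-0.3853)) = 3.962.
Then μ = -3.5 − (-0.3853)·3.962 = -1.973.

μ = -1.973, σ = 3.962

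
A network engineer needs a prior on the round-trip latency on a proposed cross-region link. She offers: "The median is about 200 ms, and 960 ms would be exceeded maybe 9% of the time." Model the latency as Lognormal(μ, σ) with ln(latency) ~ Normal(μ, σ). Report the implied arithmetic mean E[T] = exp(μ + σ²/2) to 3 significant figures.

E[T] ≈ 397 ms

If T ~ Lognormal(μ,σ) then ln T ~ Normal(μ,σ), so the p-quantile of ln T is μ + z_p·σ.
ln(200) = 5.298 and ln(960) = 6.867; z_{0.5} = 0, z_{0.91} = 1.341.
σ = (6.867 − 5.298)/(1.341 − (0)) = 1.170.
μ = 5.298 − (0)·1.170 = 5.298.
E[T] = exp(μ + σ²/2) = exp(5.298 + 0.6844) = 397 ms.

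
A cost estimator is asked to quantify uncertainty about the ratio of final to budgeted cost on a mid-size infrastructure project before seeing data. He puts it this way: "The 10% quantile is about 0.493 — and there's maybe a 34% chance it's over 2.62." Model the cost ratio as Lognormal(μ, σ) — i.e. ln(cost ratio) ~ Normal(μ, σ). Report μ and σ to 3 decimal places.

μ ≈ 0.556, σ ≈ 0.986

If T ~ Lognormal(μ,σ) then ln T ~ Normal(μ,σ), so the p-quantile of ln T is μ + z_p·σ.
ln(0.493) = -0.7072 and ln(2.62) = 0.9632; z_{0.1} = -1.282, z_{0.66} = 0.4125.
σ = (0.9632 − -0.7072)/(0.4125 − (-1.282)) = 0.986.
μ = -0.7072 − (-1.282)·0.986 = 0.556.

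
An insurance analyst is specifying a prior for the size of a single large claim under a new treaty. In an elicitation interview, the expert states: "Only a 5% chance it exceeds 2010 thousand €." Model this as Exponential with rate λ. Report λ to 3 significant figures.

P(T > 2010.0) = e^(−λ·2010.0) = 0.05, so λ = −ln(0.05)/2010.0 = 0.00149.

λ ≈ 0.00149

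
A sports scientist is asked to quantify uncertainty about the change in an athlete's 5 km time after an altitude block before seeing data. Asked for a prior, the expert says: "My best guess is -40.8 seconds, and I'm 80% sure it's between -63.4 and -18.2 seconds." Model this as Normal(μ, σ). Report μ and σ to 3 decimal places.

μ = -40.800, σ = 17.635

A symmetric 80% interval runs μ ± z·σ with z = 1.282.
Half-width = 22.6, so σ = 22.6/1.282 = 17.635.
μ is the stated best guess, -40.800.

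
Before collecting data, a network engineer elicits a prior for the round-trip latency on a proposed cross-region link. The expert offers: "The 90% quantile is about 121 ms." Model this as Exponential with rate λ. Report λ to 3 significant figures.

P(T < 121.0) = 1 − e^(−λ·121.0) = 0.9, so λ = −ln(1−0.9)/121.0 = −ln(0.1)/121.0 = 0.019.

λ ≈ 0.019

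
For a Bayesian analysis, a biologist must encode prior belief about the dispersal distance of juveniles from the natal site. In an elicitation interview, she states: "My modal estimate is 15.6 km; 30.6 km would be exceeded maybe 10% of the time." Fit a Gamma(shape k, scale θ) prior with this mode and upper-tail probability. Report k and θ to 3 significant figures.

k ≈ 5.22, θ ≈ 3.7

Gamma(k,θ) with k>1 has mode (k−1)θ, so θ = 15.6/(k−1).
Need P(X < 30.6) = 0.9 with θ tied to k this way. Start at k = 2, θ = 15.6: P(X<30.6) ≈ 0.583.
Too low — raise k to concentrate. Iterating converges to k ≈ 5.22.
Then θ = 15.6/(5.22−1) ≈ 3.7.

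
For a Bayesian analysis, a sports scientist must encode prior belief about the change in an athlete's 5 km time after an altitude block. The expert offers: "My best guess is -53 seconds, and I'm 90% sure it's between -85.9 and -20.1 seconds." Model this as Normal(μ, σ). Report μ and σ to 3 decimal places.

μ = -53.000, σ = 20.002

A symmetric 90% interval runs μ ± z·σ with z = 1.645.
Half-width = 32.9, so σ = 32.9/1.645 = 20.002.
μ is the stated best guess, -53.000.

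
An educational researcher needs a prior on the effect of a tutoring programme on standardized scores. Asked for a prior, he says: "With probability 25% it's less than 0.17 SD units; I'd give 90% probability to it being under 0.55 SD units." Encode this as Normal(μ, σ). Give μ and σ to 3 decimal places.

μ = 0.301, σ = 0.194

The p-quantile of Normal(μ,σ) is μ + z_p·σ, with z_{0.25} = -0.6745 and z_{0.9} = 1.282.
Eliminate σ: μ = (z₂·x₁ − z₁·x₂)/(z₂ − z₁) = (1.282·0.17 − (-0.6745)·0.55)/1.956 = 0.301.
Then σ = (x₂ − x₁)/(z₂ − z₁) = (0.55 − 0.17)/1.956 = 0.194.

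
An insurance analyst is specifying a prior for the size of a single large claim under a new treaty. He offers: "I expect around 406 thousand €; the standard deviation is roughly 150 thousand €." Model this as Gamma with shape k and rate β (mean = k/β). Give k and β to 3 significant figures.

For Gamma(k, rate β): mean = k/β, variance = k/β², so CV = 1/√k.
CV = SD/mean = 150/406 = 0.3695, hence k = 1/CV² = 7.33.
Then β = k/mean = 7.33/406 = 0.018.

k ≈ 7.33, β ≈ 0.018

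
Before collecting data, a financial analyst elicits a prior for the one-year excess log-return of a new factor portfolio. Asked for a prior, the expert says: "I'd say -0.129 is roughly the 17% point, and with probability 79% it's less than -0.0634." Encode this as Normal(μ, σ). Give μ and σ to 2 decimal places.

The p-quantile of Normal(μ,σ) is μ + z_p·σ, with z_{0.17} = -0.9542 and z_{0.79} = 0.8064.
Eliminate σ: μ = (z₂·x₁ − z₁·x₂)/(z₂ − z₁) = (0.8064·-0.129 − (-0.9542)·-0.0634)/1.761 = -0.09.
Then σ = (x₂ − x₁)/(z₂ − z₁) = (-0.0634 − -0.129)/1.761 = 0.04.

μ = -0.09, σ = 0.04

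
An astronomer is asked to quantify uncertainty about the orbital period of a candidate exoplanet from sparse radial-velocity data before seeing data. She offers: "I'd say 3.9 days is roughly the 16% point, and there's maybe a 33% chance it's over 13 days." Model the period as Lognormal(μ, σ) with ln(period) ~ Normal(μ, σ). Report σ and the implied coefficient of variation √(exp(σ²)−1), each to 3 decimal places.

If T ~ Lognormal(μ,σ) then ln T ~ Normal(μ,σ), so the p-quantile of ln T is μ + z_p·σ.
ln(3.9) = 1.361 and ln(13) = 2.565; z_{0.16} = -0.9945, z_{0.67} = 0.4399.
σ = (2.565 − 1.361)/(0.4399 − (-0.9945)) = 0.839.
μ = 1.361 − (-0.9945)·0.839 = 2.196.
CV = √(exp(σ²)−1) = √(exp(0.7045)−1) = 1.011.

σ ≈ 0.839, CV ≈ 1.011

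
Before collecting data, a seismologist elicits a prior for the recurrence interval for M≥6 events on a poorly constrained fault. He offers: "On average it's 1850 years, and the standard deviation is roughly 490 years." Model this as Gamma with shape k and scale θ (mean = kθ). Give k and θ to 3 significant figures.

For Gamma(k, scale θ): mean = kθ, variance = kθ², so CV = 1/√k.
CV = SD/mean = 490/1850 = 0.2649, hence k = 1/CV² = 14.3.
Then θ = mean/k = 1850/14.3 = 130.

k ≈ 14.3, θ ≈ 130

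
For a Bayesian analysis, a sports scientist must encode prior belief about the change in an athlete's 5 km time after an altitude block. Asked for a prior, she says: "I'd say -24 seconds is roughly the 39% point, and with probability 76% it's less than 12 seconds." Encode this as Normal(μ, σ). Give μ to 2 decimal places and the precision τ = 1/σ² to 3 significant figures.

μ = -13.80, τ = 0.00075

The p-quantile of Normal(μ,σ) is μ + z_p·σ, with z_{0.39} = -0.2793 and z_{0.76} = 0.7063.
Eliminate σ: μ = (z₂·x₁ − z₁·x₂)/(z₂ − z₁) = (0.7063·-24 − (-0.2793)·12)/0.9856 = -13.80.
Then σ = (x₂ − x₁)/(z₂ − z₁) = (12 − -24)/0.9856 = 36.53.
Precision τ = 1/σ² = 1/36.53² = 0.00075.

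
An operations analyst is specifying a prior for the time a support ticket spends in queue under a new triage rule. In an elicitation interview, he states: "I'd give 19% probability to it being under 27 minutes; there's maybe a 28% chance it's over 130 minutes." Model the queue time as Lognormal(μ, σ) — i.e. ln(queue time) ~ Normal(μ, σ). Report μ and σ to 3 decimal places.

μ ≈ 4.240, σ ≈ 1.076

If T ~ Lognormal(μ,σ) then ln T ~ Normal(μ,σ), so the p-quantile of ln T is μ + z_p·σ.
ln(27) = 3.296 and ln(130) = 4.868; z_{0.19} = -0.8779, z_{0.72} = 0.5828.
σ = (4.868 − 3.296)/(0.5828 − (-0.8779)) = 1.076.
μ = 3.296 − (-0.8779)·1.076 = 4.240.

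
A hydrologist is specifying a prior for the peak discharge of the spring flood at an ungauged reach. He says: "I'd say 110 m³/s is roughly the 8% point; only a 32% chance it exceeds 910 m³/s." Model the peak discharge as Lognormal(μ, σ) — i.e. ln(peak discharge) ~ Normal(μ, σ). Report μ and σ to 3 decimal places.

If T ~ Lognormal(μ,σ) then ln T ~ Normal(μ,σ), so the p-quantile of ln T is μ + z_p·σ.
ln(110) = 4.7 and ln(910) = 6.813; z_{0.08} = -1.405, z_{0.68} = 0.4677.
σ = (6.813 − 4.7)/(0.4677 − (-1.405)) = 1.128.
μ = 4.7 − (-1.405)·1.128 = 6.286.

μ ≈ 6.286, σ ≈ 1.128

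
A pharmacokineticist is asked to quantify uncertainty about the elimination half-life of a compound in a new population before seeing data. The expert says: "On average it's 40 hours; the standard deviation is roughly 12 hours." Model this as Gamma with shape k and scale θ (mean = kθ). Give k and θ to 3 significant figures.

For Gamma(k, scale θ): mean = kθ, variance = kθ², so CV = 1/√k.
CV = SD/mean = 12/40 = 0.3, hence k = 1/CV² = 11.1.
Then θ = mean/k = 40/11.1 = 3.6.

k ≈ 11.1, θ ≈ 3.6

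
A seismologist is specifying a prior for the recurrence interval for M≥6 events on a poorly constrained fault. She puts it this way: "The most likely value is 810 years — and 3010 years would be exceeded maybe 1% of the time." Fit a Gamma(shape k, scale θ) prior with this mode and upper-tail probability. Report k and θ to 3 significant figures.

k ≈ 3.47, θ ≈ 327

Gamma(k,θ) with k>1 has mode (k−1)θ, so θ = 810/(k−1).
Need P(X < 3010) = 0.99 with θ tied to k this way. Start at k = 2, θ = 810: P(X<3010) ≈ 0.885.
Too low — raise k to concentrate. Iterating converges to k ≈ 3.47.
Then θ = 810/(3.47−1) ≈ 327.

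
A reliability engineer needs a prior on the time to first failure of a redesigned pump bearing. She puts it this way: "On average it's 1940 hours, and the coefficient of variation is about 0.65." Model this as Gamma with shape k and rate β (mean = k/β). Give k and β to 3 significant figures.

For Gamma(k, rate β): mean = k/β, variance = k/β², so CV = 1/√k.
CV = 0.65, hence k = 1/CV² = 2.37.
Then β = k/mean = 2.37/1940 = 0.00122.

k ≈ 2.37, β ≈ 0.00122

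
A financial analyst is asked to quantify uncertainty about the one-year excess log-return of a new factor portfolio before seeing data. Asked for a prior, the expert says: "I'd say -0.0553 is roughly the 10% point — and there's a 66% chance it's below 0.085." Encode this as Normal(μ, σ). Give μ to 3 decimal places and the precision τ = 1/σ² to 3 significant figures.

μ = 0.051, τ = 146

The p-quantile of Normal(μ,σ) is μ + z_p·σ, with z_{0.1} = -1.282 and z_{0.66} = 0.4125.
Eliminate σ: μ = (z₂·x₁ − z₁·x₂)/(z₂ − z₁) = (0.4125·-0.0553 − (-1.282)·0.085)/1.694 = 0.051.
Then σ = (x₂ − x₁)/(z₂ − z₁) = (0.085 − -0.0553)/1.694 = 0.083.
Precision τ = 1/σ² = 1/0.08282² = 146.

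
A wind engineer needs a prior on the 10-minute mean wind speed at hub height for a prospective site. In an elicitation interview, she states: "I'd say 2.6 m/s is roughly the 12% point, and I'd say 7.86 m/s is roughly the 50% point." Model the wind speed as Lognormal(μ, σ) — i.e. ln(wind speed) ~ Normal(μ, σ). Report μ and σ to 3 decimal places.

μ ≈ 2.062, σ ≈ 0.942

If T ~ Lognormal(μ,σ) then ln T ~ Normal(μ,σ), so the p-quantile of ln T is μ + z_p·σ.
ln(2.6) = 0.9555 and ln(7.86) = 2.062; z_{0.12} = -1.175, z_{0.5} = 0.
σ = (2.062 − 0.9555)/(0 − (-1.175)) = 0.942.
μ = 0.9555 − (-1.175)·0.942 = 2.062.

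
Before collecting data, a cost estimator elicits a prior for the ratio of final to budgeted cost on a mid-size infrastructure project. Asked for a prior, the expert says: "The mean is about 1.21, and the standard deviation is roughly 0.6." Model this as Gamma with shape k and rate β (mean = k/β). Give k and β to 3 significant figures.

For Gamma(k, rate β): mean = k/β, variance = k/β², so CV = 1/√k.
CV = SD/mean = 0.6/1.21 = 0.4959, hence k = 1/CV² = 4.07.
Then β = k/mean = 4.07/1.21 = 3.36.

k ≈ 4.07, β ≈ 3.36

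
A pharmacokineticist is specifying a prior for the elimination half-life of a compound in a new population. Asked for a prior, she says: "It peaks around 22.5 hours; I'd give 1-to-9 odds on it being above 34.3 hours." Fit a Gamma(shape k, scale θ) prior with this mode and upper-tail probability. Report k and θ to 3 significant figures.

k ≈ 11.5, θ ≈ 2.14

Gamma(k,θ) with k>1 has mode (k−1)θ, so θ = 22.5/(k−1).
Need P(X < 34.3) = 0.9 with θ tied to k this way. Start at k = 2, θ = 22.5: P(X<34.3) ≈ 0.450.
Too low — raise k to concentrate. Iterating converges to k ≈ 11.5.
Then θ = 22.5/(11.5−1) ≈ 2.14.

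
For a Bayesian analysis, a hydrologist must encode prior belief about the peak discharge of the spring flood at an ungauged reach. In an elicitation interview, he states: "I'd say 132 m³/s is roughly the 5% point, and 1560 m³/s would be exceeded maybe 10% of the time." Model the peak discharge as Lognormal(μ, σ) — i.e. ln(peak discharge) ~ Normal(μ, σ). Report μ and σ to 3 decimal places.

If T ~ Lognormal(μ,σ) then ln T ~ Normal(μ,σ), so the p-quantile of ln T is μ + z_p·σ.
ln(132) = 4.883 and ln(1560) = 7.352; z_{0.05} = -1.645, z_{0.9} = 1.282.
σ = (7.352 − 4.883)/(1.282 − (-1.645)) = 0.844.
μ = 4.883 − (-1.645)·0.844 = 6.271.

μ ≈ 6.271, σ ≈ 0.844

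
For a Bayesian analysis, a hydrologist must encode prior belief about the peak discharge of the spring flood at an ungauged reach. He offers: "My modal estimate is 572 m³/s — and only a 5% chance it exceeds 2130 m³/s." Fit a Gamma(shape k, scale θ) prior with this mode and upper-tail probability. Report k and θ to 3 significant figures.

Gamma(k,θ) with k>1 has mode (k−1)θ, so θ = 572/(k−1).
Need P(X < 2130) = 0.95 with θ tied to k this way. Start at k = 2, θ = 572: P(X<2130) ≈ 0.886.
Too low — raise k to concentrate. Iterating converges to k ≈ 2.48.
Then θ = 572/(2.48−1) ≈ 387.

k ≈ 2.48, θ ≈ 387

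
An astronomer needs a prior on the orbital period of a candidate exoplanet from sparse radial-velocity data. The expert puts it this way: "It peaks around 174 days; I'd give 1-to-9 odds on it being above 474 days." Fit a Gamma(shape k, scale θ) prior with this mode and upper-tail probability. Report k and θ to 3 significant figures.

Gamma(k,θ) with k>1 has mode (k−1)θ, so θ = 174/(k−1).
Need P(X < 474) = 0.9 with θ tied to k this way. Start at k = 2, θ = 174: P(X<474) ≈ 0.756.
Too low — raise k to concentrate. Iterating converges to k ≈ 2.91.
Then θ = 174/(2.91−1) ≈ 91.3.

k ≈ 2.91, θ ≈ 91.3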